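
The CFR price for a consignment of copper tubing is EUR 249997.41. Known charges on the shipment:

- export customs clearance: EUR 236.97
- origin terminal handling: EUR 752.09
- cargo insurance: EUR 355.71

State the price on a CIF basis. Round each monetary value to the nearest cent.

CIF price: EUR 250353.12

Not relevant to the conversion: export clearance, origin terminal — on the seller under both CFR and CIF; already in the CFR price and stays in the CIF price.
From CFR to CIF, the seller additionally bears: insurance.
CIF price = 249997.41 + 355.71 = 250353.12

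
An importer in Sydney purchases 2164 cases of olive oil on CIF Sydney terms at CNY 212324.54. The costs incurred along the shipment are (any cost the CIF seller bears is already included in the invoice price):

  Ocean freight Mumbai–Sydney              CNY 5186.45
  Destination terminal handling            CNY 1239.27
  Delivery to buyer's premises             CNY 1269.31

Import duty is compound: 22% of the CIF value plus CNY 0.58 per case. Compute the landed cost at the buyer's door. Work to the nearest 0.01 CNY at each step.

Total landed cost: CNY 262799.64

CIF: the seller pays costs through ocean freight and marine insurance to the destination port.
Already in the invoice (seller's account under CIF): freight — exclude.
The CIF price already equals the CIF value: 212324.54
Ad valorem component: 212324.54 × 22% = 46711.40
Specific component: 2164 × 0.58 = 1255.12
Import duty = 46711.40 + 1255.12 = 47966.52
Buyer bears: destination terminal 1239.27 + delivery 1269.31 + duty 47966.52 = 50475.10
Landed cost = invoice 212324.54 + 50475.10 = 262799.64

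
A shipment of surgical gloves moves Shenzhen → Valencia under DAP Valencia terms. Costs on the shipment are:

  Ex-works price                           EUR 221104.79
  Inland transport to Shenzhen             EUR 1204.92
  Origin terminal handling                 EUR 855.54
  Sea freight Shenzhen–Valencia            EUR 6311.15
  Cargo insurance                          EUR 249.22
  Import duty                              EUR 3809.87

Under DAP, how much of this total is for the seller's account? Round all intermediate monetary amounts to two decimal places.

DAP: the seller bears all costs to the named destination except import duty and clearance.
Seller's account: goods 221104.79 + inland to port 1204.92 + origin terminal 855.54 + freight 6311.15 + insurance 249.22 = 229725.62
Buyer's account: duty 3809.87 = 3809.87

Seller's account: EUR 229725.62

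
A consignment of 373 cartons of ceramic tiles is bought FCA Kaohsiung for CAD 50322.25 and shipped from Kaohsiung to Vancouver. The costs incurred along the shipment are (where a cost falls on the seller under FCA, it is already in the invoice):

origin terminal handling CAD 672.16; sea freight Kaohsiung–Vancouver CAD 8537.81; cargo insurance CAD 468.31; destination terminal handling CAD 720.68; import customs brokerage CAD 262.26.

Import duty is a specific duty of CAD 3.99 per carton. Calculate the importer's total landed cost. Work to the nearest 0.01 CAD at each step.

Total landed cost: CAD 62471.74

FCA: the seller delivers export-cleared goods to the carrier; the buyer bears costs from that point.
CIF value = FCA price + origin terminal + freight + insurance = 50322.25 + 672.16 + 8537.81 + 468.31 = 60000.53
Import duty = 373 × 3.99 = 1488.27
Buyer bears: origin terminal 672.16 + freight 8537.81 + insurance 468.31 + destination terminal 720.68 + brokerage 262.26 + duty 1488.27 = 12149.49
Landed cost = invoice 50322.25 + 12149.49 = 62471.74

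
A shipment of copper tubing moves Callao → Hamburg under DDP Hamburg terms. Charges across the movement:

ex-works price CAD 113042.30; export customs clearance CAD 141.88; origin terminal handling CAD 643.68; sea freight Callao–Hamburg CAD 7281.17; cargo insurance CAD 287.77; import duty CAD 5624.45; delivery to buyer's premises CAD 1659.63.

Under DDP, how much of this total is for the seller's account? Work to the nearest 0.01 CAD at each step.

DDP: the seller bears all costs including import duty.
Seller's account: goods 113042.30 + export clearance 141.88 + origin terminal 643.68 + freight 7281.17 + insurance 287.77 + duty 5624.45 + delivery 1659.63 = 128680.88
Buyer's account: 0.00

Seller's account: CAD 128680.88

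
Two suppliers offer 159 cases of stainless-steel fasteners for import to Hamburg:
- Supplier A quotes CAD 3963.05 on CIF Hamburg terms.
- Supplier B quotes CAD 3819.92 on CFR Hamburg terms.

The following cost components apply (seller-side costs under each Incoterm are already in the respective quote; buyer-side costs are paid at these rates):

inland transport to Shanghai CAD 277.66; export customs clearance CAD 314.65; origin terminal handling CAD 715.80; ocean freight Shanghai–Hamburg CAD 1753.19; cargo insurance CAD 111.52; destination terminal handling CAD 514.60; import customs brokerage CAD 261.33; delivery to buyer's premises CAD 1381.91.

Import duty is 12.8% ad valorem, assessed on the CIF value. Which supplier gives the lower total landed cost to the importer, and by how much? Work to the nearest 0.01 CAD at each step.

Supplier B is cheaper by CAD 35.66

Supplier A (CIF):
The CIF price already equals the CIF value: 3963.05
Import duty = 3963.05 × 12.8% = 507.27
Buyer bears (A): 514.60 + 261.33 + 1381.91 = 2157.84
Landed cost (A) = invoice 3963.05 + 2157.84 + duty 507.27 = 6628.16
Supplier B (CFR):
CIF value = CFR price + insurance = 3819.92 + 111.52 = 3931.44
Import duty = 3931.44 × 12.8% = 503.22
Buyer bears (B): 111.52 + 514.60 + 261.33 + 1381.91 = 2269.36
Landed cost (B) = invoice 3819.92 + 2269.36 + duty 503.22 = 6592.50
Difference = |6628.16 − 6592.50| = 35.66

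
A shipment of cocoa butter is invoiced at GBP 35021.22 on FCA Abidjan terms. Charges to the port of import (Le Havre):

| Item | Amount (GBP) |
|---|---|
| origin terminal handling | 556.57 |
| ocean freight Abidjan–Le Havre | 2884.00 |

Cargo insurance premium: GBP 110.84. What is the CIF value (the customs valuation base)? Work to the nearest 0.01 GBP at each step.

CIF value: GBP 38572.63

CIF = FCA price + pre-shipment costs + freight + insurance
CIF = 35021.22 + 556.57 + 2884.00 + 110.84 = 38572.63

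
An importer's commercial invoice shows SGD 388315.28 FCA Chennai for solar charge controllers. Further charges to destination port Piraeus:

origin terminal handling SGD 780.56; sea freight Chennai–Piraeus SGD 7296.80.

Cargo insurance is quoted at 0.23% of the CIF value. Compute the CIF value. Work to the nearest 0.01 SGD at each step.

Let C be the CIF value. C = FCA price + pre-shipment costs + freight + 0.23% × C
C − 0.23% × C = 388315.28 + 780.56 + 7296.80
0.9977 × C = 396392.64
C = 396392.64 / 0.9977 = 397306.44
Insurance premium = 0.23% × 397306.44 = 913.80

CIF value: SGD 397306.44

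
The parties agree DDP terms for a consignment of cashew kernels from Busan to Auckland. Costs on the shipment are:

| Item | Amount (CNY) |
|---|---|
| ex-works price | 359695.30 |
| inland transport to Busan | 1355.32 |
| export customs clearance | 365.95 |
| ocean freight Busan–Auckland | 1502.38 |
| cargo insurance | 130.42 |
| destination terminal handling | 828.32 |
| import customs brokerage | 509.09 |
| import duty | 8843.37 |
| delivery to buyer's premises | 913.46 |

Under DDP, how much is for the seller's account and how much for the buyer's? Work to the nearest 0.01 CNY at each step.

Seller: CNY 374143.61; buyer: CNY 0.00

DDP: the seller bears all costs including import duty.
Seller's account: goods 359695.30 + inland to port 1355.32 + export clearance 365.95 + freight 1502.38 + insurance 130.42 + destination terminal 828.32 + brokerage 509.09 + duty 8843.37 + delivery 913.46 = 374143.61
Buyer's account: 0.00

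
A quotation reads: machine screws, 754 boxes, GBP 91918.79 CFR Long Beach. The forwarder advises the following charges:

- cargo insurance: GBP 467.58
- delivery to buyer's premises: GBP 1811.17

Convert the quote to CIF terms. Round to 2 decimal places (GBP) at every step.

CIF price: GBP 92386.37

Not relevant to the conversion: delivery — on the buyer under both terms; not part of either seller's price.
From CFR to CIF, the seller additionally bears: insurance.
CIF price = 91918.79 + 467.58 = 92386.37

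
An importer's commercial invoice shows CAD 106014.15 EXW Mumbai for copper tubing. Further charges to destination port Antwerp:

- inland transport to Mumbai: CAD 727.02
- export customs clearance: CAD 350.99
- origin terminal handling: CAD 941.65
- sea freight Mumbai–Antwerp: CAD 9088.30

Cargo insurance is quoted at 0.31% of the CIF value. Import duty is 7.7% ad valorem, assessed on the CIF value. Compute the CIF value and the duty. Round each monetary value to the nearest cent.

CIF value: CAD 117486.32; import duty: CAD 9046.45

Let C be the CIF value. C = EXW price + pre-shipment costs + freight + 0.31% × C
C − 0.31% × C = 106014.15 + 727.02 + 350.99 + 941.65 + 9088.30
0.9969 × C = 117122.11
C = 117122.11 / 0.9969 = 117486.32
Insurance premium = 0.31% × 117486.32 = 364.21
Import duty = 117486.32 × 7.7% = 9046.45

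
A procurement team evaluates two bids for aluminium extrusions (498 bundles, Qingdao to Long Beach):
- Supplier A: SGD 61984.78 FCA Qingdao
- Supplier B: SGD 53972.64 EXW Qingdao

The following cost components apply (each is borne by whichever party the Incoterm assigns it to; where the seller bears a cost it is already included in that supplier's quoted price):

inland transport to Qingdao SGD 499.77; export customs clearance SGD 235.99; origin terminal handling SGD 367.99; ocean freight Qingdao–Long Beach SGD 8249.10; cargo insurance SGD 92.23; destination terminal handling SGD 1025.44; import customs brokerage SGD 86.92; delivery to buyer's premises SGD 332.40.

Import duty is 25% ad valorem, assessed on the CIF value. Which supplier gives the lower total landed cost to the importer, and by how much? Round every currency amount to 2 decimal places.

Supplier A (FCA):
CIF value = FCA price + origin terminal + freight + insurance = 61984.78 + 367.99 + 8249.10 + 92.23 = 70694.10
Import duty = 70694.10 × 25% = 17673.53
Buyer bears (A): 367.99 + 8249.10 + 92.23 + 1025.44 + 86.92 + 332.40 = 10154.08
Landed cost (A) = invoice 61984.78 + 10154.08 + duty 17673.53 = 89812.39
Supplier B (EXW):
CIF value = EXW price + inland to port + export clearance + origin terminal + freight + insurance = 53972.64 + 499.77 + 235.99 + 367.99 + 8249.10 + 92.23 = 63417.72
Import duty = 63417.72 × 25% = 15854.43
Buyer bears (B): 499.77 + 235.99 + 367.99 + 8249.10 + 92.23 + 1025.44 + 86.92 + 332.40 = 10889.84
Landed cost (B) = invoice 53972.64 + 10889.84 + duty 15854.43 = 80716.91
Difference = |89812.39 − 80716.91| = 9095.48

Supplier B is cheaper by SGD 9095.48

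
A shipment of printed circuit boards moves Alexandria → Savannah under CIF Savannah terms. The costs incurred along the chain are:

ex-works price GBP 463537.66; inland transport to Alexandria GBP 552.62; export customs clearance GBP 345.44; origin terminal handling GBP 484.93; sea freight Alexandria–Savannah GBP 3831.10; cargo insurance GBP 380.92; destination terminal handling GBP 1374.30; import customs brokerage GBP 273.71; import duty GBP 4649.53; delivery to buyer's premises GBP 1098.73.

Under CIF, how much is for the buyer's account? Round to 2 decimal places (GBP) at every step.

CIF: the seller pays costs through ocean freight and marine insurance to the destination port.
Seller's account: goods 463537.66 + inland to port 552.62 + export clearance 345.44 + origin terminal 484.93 + freight 3831.10 + insurance 380.92 = 469132.67
Buyer's account: destination terminal 1374.30 + brokerage 273.71 + duty 4649.53 + delivery 1098.73 = 7396.27

Buyer's account: GBP 7396.27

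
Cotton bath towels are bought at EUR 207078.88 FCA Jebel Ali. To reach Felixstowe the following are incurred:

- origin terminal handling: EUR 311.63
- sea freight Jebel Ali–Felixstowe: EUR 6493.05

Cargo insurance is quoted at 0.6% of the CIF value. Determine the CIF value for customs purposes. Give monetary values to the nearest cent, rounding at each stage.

Let C be the CIF value. C = FCA price + pre-shipment costs + freight + 0.6% × C
C − 0.6% × C = 207078.88 + 311.63 + 6493.05
0.994 × C = 213883.56
C = 213883.56 / 0.994 = 215174.61
Insurance premium = 0.6% × 215174.61 = 1291.05

CIF value: EUR 215174.61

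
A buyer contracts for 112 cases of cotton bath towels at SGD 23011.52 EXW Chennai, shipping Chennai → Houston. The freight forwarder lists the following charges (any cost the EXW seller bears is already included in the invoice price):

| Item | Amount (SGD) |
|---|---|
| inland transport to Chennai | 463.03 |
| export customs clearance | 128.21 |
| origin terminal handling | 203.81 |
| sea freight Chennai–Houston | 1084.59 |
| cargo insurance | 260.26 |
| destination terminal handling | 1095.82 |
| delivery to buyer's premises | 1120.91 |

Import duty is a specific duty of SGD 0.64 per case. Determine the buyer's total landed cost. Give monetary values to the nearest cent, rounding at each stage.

Total landed cost: SGD 27439.83

EXW: the seller makes goods available at their premises; the buyer bears all onward costs.
CIF value = EXW price + inland to port + export clearance + origin terminal + freight + insurance = 23011.52 + 463.03 + 128.21 + 203.81 + 1084.59 + 260.26 = 25151.42
Import duty = 112 × 0.64 = 71.68
Buyer bears: inland to port 463.03 + export clearance 128.21 + origin terminal 203.81 + freight 1084.59 + insurance 260.26 + destination terminal 1095.82 + delivery 1120.91 + duty 71.68 = 4428.31
Landed cost = invoice 23011.52 + 4428.31 = 27439.83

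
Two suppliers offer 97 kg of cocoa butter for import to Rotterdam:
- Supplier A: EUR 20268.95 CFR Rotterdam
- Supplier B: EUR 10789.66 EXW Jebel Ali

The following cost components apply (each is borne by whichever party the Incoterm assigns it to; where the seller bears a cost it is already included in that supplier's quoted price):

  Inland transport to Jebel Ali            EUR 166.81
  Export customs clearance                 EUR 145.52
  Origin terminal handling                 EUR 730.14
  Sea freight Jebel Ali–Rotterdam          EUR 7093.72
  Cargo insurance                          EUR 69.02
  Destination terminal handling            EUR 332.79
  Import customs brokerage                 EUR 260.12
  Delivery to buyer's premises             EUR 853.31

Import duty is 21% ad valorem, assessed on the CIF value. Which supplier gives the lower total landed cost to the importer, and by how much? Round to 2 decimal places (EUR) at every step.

Supplier A (CFR):
CIF value = CFR price + insurance = 20268.95 + 69.02 = 20337.97
Import duty = 20337.97 × 21% = 4270.97
Buyer bears (A): 69.02 + 332.79 + 260.12 + 853.31 = 1515.24
Landed cost (A) = invoice 20268.95 + 1515.24 + duty 4270.97 = 26055.16
Supplier B (EXW):
CIF value = EXW price + inland to port + export clearance + origin terminal + freight + insurance = 10789.66 + 166.81 + 145.52 + 730.14 + 7093.72 + 69.02 = 18994.87
Import duty = 18994.87 × 21% = 3988.92
Buyer bears (B): 166.81 + 145.52 + 730.14 + 7093.72 + 69.02 + 332.79 + 260.12 + 853.31 = 9651.43
Landed cost (B) = invoice 10789.66 + 9651.43 + duty 3988.92 = 24430.01
Difference = |26055.16 − 24430.01| = 1625.15

Supplier B is cheaper by EUR 1625.15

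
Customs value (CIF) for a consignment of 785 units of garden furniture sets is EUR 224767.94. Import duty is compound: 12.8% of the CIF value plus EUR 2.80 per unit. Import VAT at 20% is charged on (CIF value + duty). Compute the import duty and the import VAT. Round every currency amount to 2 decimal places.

Ad valorem component: 224767.94 × 12.8% = 28770.30
Specific component: 785 × 2.80 = 2198.00
Import duty = 28770.30 + 2198.00 = 30968.30
VAT base = CIF + duty = 224767.94 + 30968.30 = 255736.24
Import VAT = 255736.24 × 20% = 51147.25

Import duty: EUR 30968.30; import VAT: EUR 51147.25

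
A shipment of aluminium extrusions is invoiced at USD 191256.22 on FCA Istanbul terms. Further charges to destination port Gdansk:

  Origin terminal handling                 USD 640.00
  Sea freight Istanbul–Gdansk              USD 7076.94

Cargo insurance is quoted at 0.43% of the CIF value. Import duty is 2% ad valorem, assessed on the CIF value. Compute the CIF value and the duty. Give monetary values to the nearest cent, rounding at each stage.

Let C be the CIF value. C = FCA price + pre-shipment costs + freight + 0.43% × C
C − 0.43% × C = 191256.22 + 640.00 + 7076.94
0.9957 × C = 198973.16
C = 198973.16 / 0.9957 = 199832.44
Insurance premium = 0.43% × 199832.44 = 859.28
Import duty = 199832.44 × 2% = 3996.65

CIF value: USD 199832.44; import duty: USD 3996.65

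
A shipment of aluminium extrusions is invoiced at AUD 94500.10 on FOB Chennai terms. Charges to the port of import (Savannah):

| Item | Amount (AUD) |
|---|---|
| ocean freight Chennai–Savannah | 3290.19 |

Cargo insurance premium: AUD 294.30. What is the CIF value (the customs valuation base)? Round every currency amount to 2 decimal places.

CIF = FOB price + freight + insurance
CIF = 94500.10 + 3290.19 + 294.30 = 98084.59

CIF value: AUD 98084.59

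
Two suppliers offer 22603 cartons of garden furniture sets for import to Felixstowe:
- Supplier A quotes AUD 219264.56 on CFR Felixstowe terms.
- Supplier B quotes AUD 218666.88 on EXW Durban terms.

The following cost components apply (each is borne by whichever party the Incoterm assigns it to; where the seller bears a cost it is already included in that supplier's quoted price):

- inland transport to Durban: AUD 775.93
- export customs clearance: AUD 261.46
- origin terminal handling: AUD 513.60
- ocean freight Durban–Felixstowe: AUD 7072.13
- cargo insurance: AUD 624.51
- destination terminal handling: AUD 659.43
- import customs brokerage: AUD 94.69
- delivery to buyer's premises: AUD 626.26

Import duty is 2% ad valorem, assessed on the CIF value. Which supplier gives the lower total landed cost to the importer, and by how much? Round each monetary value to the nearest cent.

Supplier A is cheaper by AUD 8185.95

Supplier A (CFR):
CIF value = CFR price + insurance = 219264.56 + 624.51 = 219889.07
Import duty = 219889.07 × 2% = 4397.78
Buyer bears (A): 624.51 + 659.43 + 94.69 + 626.26 = 2004.89
Landed cost (A) = invoice 219264.56 + 2004.89 + duty 4397.78 = 225667.23
Supplier B (EXW):
CIF value = EXW price + inland to port + export clearance + origin terminal + freight + insurance = 218666.88 + 775.93 + 261.46 + 513.60 + 7072.13 + 624.51 = 227914.51
Import duty = 227914.51 × 2% = 4558.29
Buyer bears (B): 775.93 + 261.46 + 513.60 + 7072.13 + 624.51 + 659.43 + 94.69 + 626.26 = 10628.01
Landed cost (B) = invoice 218666.88 + 10628.01 + duty 4558.29 = 233853.18
Difference = |225667.23 − 233853.18| = 8185.95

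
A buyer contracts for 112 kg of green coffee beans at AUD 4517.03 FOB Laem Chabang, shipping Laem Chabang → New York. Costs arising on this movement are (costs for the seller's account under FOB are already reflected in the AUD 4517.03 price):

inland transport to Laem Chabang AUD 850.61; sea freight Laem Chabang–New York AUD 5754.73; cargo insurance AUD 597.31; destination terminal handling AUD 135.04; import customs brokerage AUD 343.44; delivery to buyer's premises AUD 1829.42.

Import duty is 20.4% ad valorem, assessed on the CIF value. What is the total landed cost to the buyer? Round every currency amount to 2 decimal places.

Total landed cost: AUD 15394.26

FOB: the seller bears costs until goods are on board at the origin port; the buyer bears freight, insurance and all costs thereafter.
Already in the invoice (seller's account under FOB): inland to port — exclude.
CIF value = FOB price + freight + insurance = 4517.03 + 5754.73 + 597.31 = 10869.07
Import duty = 10869.07 × 20.4% = 2217.29
Buyer bears: freight 5754.73 + insurance 597.31 + destination terminal 135.04 + brokerage 343.44 + delivery 1829.42 + duty 2217.29 = 10877.23
Landed cost = invoice 4517.03 + 10877.23 = 15394.26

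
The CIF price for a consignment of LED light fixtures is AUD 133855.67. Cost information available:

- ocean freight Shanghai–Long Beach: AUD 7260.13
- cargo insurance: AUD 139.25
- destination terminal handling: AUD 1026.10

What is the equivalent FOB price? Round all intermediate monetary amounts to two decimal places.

Not relevant to the conversion: destination terminal — on the buyer under both terms; not part of either seller's price.
From CIF to FOB, the seller no longer bears: freight, insurance.
FOB price = 133855.67 − 7260.13 − 139.25 = 126456.29

FOB price: AUD 126456.29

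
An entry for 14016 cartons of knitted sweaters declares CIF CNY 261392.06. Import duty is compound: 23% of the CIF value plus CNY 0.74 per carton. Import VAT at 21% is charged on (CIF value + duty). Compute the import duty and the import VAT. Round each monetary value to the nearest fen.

Import duty: CNY 70492.01; import VAT: CNY 69695.65

Ad valorem component: 261392.06 × 23% = 60120.17
Specific component: 14016 × 0.74 = 10371.84
Import duty = 60120.17 + 10371.84 = 70492.01
VAT base = CIF + duty = 261392.06 + 70492.01 = 331884.07
Import VAT = 331884.07 × 21% = 69695.65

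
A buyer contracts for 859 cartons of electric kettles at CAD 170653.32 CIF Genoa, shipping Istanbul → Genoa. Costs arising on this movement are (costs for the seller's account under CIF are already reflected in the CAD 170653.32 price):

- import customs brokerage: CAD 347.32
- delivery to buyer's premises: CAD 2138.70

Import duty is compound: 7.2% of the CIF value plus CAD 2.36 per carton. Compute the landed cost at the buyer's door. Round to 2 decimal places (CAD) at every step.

CIF: the seller pays costs through ocean freight and marine insurance to the destination port.
The CIF price already equals the CIF value: 170653.32
Ad valorem component: 170653.32 × 7.2% = 12287.04
Specific component: 859 × 2.36 = 2027.24
Import duty = 12287.04 + 2027.24 = 14314.28
Buyer bears: brokerage 347.32 + delivery 2138.70 + duty 14314.28 = 16800.30
Landed cost = invoice 170653.32 + 16800.30 = 187453.62

Total landed cost: CAD 187453.62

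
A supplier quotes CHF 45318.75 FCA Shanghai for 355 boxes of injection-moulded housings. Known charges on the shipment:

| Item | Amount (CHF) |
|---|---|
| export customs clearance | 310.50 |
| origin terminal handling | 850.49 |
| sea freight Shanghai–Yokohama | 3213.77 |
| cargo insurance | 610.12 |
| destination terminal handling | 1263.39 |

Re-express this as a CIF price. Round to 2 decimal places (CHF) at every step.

Not relevant to the conversion: export clearance — on the seller under both FCA and CIF; already in the FCA price and stays in the CIF price. destination terminal — on the buyer under both terms; not part of either seller's price.
From FCA to CIF, the seller additionally bears: origin terminal, freight, insurance.
CIF price = 45318.75 + 850.49 + 3213.77 + 610.12 = 49993.13

CIF price: CHF 49993.13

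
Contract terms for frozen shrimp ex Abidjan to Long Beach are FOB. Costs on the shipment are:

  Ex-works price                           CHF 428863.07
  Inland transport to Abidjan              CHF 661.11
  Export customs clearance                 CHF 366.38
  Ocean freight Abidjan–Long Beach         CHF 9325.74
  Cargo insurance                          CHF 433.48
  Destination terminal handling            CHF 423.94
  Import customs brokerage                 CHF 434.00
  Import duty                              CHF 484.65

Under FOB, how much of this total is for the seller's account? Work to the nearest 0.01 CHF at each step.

FOB: the seller bears costs until goods are on board at the origin port; the buyer bears freight, insurance and all costs thereafter.
Seller's account: goods 428863.07 + inland to port 661.11 + export clearance 366.38 = 429890.56
Buyer's account: freight 9325.74 + insurance 433.48 + destination terminal 423.94 + brokerage 434.00 + duty 484.65 = 11101.81

Seller's account: CHF 429890.56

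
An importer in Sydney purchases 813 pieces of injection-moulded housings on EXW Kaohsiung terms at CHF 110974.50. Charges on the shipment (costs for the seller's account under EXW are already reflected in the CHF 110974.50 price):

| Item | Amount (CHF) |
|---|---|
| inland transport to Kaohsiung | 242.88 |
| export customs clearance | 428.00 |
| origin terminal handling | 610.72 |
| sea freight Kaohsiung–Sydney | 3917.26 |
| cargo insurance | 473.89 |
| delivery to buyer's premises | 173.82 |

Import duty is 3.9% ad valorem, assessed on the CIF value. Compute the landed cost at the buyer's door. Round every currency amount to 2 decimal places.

EXW: the seller makes goods available at their premises; the buyer bears all onward costs.
CIF value = EXW price + inland to port + export clearance + origin terminal + freight + insurance = 110974.50 + 242.88 + 428.00 + 610.72 + 3917.26 + 473.89 = 116647.25
Import duty = 116647.25 × 3.9% = 4549.24
Buyer bears: inland to port 242.88 + export clearance 428.00 + origin terminal 610.72 + freight 3917.26 + insurance 473.89 + delivery 173.82 + duty 4549.24 = 10395.81
Landed cost = invoice 110974.50 + 10395.81 = 121370.31

Total landed cost: CHF 121370.31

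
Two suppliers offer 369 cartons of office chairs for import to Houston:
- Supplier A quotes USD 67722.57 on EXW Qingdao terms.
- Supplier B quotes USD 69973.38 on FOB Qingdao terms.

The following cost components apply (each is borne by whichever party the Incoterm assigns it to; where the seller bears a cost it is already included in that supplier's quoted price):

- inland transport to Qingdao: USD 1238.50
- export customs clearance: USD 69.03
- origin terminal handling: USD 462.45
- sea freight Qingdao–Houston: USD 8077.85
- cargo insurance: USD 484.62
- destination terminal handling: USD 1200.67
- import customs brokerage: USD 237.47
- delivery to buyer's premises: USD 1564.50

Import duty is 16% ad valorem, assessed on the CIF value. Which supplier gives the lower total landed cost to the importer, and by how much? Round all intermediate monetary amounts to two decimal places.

Supplier A is cheaper by USD 557.77

Supplier A (EXW):
CIF value = EXW price + inland to port + export clearance + origin terminal + freight + insurance = 67722.57 + 1238.50 + 69.03 + 462.45 + 8077.85 + 484.62 = 78055.02
Import duty = 78055.02 × 16% = 12488.80
Buyer bears (A): 1238.50 + 69.03 + 462.45 + 8077.85 + 484.62 + 1200.67 + 237.47 + 1564.50 = 13335.09
Landed cost (A) = invoice 67722.57 + 13335.09 + duty 12488.80 = 93546.46
Supplier B (FOB):
CIF value = FOB price + freight + insurance = 69973.38 + 8077.85 + 484.62 = 78535.85
Import duty = 78535.85 × 16% = 12565.74
Buyer bears (B): 8077.85 + 484.62 + 1200.67 + 237.47 + 1564.50 = 11565.11
Landed cost (B) = invoice 69973.38 + 11565.11 + duty 12565.74 = 94104.23
Difference = |93546.46 − 94104.23| = 557.77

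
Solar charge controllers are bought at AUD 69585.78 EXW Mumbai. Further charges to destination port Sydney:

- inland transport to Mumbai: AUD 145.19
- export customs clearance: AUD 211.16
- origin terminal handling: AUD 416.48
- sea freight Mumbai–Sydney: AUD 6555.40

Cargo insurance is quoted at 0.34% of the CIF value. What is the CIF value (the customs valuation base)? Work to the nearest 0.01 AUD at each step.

Let C be the CIF value. C = EXW price + pre-shipment costs + freight + 0.34% × C
C − 0.34% × C = 69585.78 + 145.19 + 211.16 + 416.48 + 6555.40
0.9966 × C = 76914.01
C = 76914.01 / 0.9966 = 77176.41
Insurance premium = 0.34% × 77176.41 = 262.40

CIF value: AUD 77176.41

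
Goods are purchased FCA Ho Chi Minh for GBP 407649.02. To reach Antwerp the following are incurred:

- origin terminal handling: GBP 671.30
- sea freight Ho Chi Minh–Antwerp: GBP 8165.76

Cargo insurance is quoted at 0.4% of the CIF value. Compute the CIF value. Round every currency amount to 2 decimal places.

Let C be the CIF value. C = FCA price + pre-shipment costs + freight + 0.4% × C
C − 0.4% × C = 407649.02 + 671.30 + 8165.76
0.996 × C = 416486.08
C = 416486.08 / 0.996 = 418158.71
Insurance premium = 0.4% × 418158.71 = 1672.63

CIF value: GBP 418158.71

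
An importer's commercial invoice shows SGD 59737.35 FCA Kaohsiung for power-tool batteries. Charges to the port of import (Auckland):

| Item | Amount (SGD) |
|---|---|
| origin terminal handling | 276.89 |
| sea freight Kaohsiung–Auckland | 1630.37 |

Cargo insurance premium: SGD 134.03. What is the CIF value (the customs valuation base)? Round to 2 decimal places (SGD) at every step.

CIF value: SGD 61778.64

CIF = FCA price + pre-shipment costs + freight + insurance
CIF = 59737.35 + 276.89 + 1630.37 + 134.03 = 61778.64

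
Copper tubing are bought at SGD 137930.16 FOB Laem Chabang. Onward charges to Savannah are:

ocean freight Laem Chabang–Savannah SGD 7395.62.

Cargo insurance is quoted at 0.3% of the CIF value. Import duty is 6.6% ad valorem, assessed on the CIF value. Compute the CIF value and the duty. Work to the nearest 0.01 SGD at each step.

Let C be the CIF value. C = FOB price + freight + 0.3% × C
C − 0.3% × C = 137930.16 + 7395.62
0.997 × C = 145325.78
C = 145325.78 / 0.997 = 145763.07
Insurance premium = 0.3% × 145763.07 = 437.29
Import duty = 145763.07 × 6.6% = 9620.36

CIF value: SGD 145763.07; import duty: SGD 9620.36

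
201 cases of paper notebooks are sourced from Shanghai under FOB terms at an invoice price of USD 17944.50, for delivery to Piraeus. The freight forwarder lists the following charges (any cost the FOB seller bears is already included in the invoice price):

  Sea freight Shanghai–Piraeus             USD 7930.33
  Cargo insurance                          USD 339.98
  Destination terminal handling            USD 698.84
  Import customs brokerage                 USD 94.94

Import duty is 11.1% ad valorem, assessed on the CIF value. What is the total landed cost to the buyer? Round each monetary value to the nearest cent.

FOB: the seller bears costs until goods are on board at the origin port; the buyer bears freight, insurance and all costs thereafter.
CIF value = FOB price + freight + insurance = 17944.50 + 7930.33 + 339.98 = 26214.81
Import duty = 26214.81 × 11.1% = 2909.84
Buyer bears: freight 7930.33 + insurance 339.98 + destination terminal 698.84 + brokerage 94.94 + duty 2909.84 = 11973.93
Landed cost = invoice 17944.50 + 11973.93 = 29918.43

Total landed cost: USD 29918.43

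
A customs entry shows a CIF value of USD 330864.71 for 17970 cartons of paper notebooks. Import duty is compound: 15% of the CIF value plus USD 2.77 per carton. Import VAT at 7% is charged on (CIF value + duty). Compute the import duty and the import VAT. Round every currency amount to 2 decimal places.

Import duty: USD 99406.61; import VAT: USD 30118.99

Ad valorem component: 330864.71 × 15% = 49629.71
Specific component: 17970 × 2.77 = 49776.90
Import duty = 49629.71 + 49776.90 = 99406.61
VAT base = CIF + duty = 330864.71 + 99406.61 = 430271.32
Import VAT = 430271.32 × 7% = 30118.99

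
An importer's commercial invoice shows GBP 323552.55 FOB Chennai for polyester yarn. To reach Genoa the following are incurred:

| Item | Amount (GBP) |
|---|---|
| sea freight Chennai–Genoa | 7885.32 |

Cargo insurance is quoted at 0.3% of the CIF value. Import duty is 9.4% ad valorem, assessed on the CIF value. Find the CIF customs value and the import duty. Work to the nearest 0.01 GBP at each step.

Let C be the CIF value. C = FOB price + freight + 0.3% × C
C − 0.3% × C = 323552.55 + 7885.32
0.997 × C = 331437.87
C = 331437.87 / 0.997 = 332435.18
Insurance premium = 0.3% × 332435.18 = 997.31
Import duty = 332435.18 × 9.4% = 31248.91

CIF value: GBP 332435.18; import duty: GBP 31248.91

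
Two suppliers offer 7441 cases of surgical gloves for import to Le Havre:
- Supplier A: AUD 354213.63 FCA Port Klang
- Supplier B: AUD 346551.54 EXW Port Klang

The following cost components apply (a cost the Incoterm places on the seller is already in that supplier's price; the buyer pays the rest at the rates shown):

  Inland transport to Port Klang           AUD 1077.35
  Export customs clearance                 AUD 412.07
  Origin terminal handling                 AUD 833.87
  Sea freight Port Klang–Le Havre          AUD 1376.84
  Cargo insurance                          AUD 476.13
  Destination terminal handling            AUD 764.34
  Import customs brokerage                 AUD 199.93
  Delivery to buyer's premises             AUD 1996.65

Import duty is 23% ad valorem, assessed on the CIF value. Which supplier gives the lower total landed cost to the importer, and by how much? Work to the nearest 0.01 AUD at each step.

Supplier B is cheaper by AUD 7592.39

Supplier A (FCA):
CIF value = FCA price + origin terminal + freight + insurance = 354213.63 + 833.87 + 1376.84 + 476.13 = 356900.47
Import duty = 356900.47 × 23% = 82087.11
Buyer bears (A): 833.87 + 1376.84 + 476.13 + 764.34 + 199.93 + 1996.65 = 5647.76
Landed cost (A) = invoice 354213.63 + 5647.76 + duty 82087.11 = 441948.50
Supplier B (EXW):
CIF value = EXW price + inland to port + export clearance + origin terminal + freight + insurance = 346551.54 + 1077.35 + 412.07 + 833.87 + 1376.84 + 476.13 = 350727.80
Import duty = 350727.80 × 23% = 80667.39
Buyer bears (B): 1077.35 + 412.07 + 833.87 + 1376.84 + 476.13 + 764.34 + 199.93 + 1996.65 = 7137.18
Landed cost (B) = invoice 346551.54 + 7137.18 + duty 80667.39 = 434356.11
Difference = |441948.50 − 434356.11| = 7592.39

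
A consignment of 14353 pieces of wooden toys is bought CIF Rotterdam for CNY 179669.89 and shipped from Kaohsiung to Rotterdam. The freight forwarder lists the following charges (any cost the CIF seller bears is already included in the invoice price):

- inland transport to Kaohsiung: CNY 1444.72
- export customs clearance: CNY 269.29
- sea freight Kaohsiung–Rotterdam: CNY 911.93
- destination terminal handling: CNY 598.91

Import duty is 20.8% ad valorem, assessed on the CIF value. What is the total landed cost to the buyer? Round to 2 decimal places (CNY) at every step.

Total landed cost: CNY 217640.14

CIF: the seller pays costs through ocean freight and marine insurance to the destination port.
Already in the invoice (seller's account under CIF): inland to port, export clearance, freight — exclude.
The CIF price already equals the CIF value: 179669.89
Import duty = 179669.89 × 20.8% = 37371.34
Buyer bears: destination terminal 598.91 + duty 37371.34 = 37970.25
Landed cost = invoice 179669.89 + 37970.25 = 217640.14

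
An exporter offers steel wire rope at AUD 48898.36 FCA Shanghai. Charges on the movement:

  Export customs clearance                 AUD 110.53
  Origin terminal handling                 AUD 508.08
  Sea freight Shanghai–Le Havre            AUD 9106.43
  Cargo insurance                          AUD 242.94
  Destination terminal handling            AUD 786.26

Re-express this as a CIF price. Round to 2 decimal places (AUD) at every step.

CIF price: AUD 58755.81

Not relevant to the conversion: export clearance — on the seller under both FCA and CIF; already in the FCA price and stays in the CIF price. destination terminal — on the buyer under both terms; not part of either seller's price.
From FCA to CIF, the seller additionally bears: origin terminal, freight, insurance.
CIF price = 48898.36 + 508.08 + 9106.43 + 242.94 = 58755.81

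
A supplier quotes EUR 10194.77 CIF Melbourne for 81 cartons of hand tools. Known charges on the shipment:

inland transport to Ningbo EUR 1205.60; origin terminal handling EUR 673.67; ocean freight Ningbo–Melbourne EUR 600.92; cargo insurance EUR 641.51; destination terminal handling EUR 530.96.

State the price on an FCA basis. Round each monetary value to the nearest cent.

Not relevant to the conversion: inland to port — on the seller under both CIF and FCA; already in the CIF price and stays in the FCA price. destination terminal — on the buyer under both terms; not part of either seller's price.
From CIF to FCA, the seller no longer bears: origin terminal, freight, insurance.
FCA price = 10194.77 − 673.67 − 600.92 − 641.51 = 8278.67

FCA price: EUR 8278.67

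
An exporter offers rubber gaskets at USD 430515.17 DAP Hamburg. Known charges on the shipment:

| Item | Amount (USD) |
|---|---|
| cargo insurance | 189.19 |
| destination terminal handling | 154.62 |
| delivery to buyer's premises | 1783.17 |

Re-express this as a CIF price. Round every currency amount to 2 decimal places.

Not relevant to the conversion: insurance — on the seller under both DAP and CIF; already in the DAP price and stays in the CIF price.
From DAP to CIF, the seller no longer bears: destination terminal, delivery.
CIF price = 430515.17 − 154.62 − 1783.17 = 428577.38

CIF price: USD 428577.38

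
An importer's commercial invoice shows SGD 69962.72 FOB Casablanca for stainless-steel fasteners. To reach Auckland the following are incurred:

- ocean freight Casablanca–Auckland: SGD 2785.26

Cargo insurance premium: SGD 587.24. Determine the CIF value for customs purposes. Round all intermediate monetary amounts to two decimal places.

CIF value: SGD 73335.22

CIF = FOB price + freight + insurance
CIF = 69962.72 + 2785.26 + 587.24 = 73335.22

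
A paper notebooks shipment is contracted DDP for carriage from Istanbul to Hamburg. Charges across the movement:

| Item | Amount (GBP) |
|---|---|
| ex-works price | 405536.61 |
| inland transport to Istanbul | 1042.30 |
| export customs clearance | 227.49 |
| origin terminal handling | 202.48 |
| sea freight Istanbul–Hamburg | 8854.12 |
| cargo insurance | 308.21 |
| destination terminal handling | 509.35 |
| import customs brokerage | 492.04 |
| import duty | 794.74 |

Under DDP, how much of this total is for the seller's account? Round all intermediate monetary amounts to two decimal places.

DDP: the seller bears all costs including import duty.
Seller's account: goods 405536.61 + inland to port 1042.30 + export clearance 227.49 + origin terminal 202.48 + freight 8854.12 + insurance 308.21 + destination terminal 509.35 + brokerage 492.04 + duty 794.74 = 417967.34
Buyer's account: 0.00

Seller's account: GBP 417967.34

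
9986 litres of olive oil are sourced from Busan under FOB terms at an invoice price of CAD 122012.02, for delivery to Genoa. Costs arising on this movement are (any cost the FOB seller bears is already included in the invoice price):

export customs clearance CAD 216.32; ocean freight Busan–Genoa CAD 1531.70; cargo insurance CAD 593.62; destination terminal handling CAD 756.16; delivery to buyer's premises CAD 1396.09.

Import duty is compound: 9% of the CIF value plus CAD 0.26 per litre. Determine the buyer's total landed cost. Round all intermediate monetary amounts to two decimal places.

Total landed cost: CAD 140058.31

FOB: the seller bears costs until goods are on board at the origin port; the buyer bears freight, insurance and all costs thereafter.
Already in the invoice (seller's account under FOB): export clearance — exclude.
CIF value = FOB price + freight + insurance = 122012.02 + 1531.70 + 593.62 = 124137.34
Ad valorem component: 124137.34 × 9% = 11172.36
Specific component: 9986 × 0.26 = 2596.36
Import duty = 11172.36 + 2596.36 = 13768.72
Buyer bears: freight 1531.70 + insurance 593.62 + destination terminal 756.16 + delivery 1396.09 + duty 13768.72 = 18046.29
Landed cost = invoice 122012.02 + 18046.29 = 140058.31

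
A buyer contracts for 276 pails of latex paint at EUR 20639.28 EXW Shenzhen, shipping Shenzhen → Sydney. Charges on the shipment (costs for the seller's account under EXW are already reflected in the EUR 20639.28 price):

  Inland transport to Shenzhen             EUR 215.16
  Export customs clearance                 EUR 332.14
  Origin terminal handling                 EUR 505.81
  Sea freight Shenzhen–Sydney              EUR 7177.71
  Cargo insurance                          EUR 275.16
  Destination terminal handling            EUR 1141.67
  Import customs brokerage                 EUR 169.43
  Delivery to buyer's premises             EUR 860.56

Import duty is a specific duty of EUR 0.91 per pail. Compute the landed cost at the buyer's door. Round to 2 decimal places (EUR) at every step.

Total landed cost: EUR 31568.08

EXW: the seller makes goods available at their premises; the buyer bears all onward costs.
CIF value = EXW price + inland to port + export clearance + origin terminal + freight + insurance = 20639.28 + 215.16 + 332.14 + 505.81 + 7177.71 + 275.16 = 29145.26
Import duty = 276 × 0.91 = 251.16
Buyer bears: inland to port 215.16 + export clearance 332.14 + origin terminal 505.81 + freight 7177.71 + insurance 275.16 + destination terminal 1141.67 + brokerage 169.43 + delivery 860.56 + duty 251.16 = 10928.80
Landed cost = invoice 20639.28 + 10928.80 = 31568.08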